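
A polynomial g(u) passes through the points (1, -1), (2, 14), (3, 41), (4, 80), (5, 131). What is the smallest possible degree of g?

Forward differences of the values at u = 1, 2, 3, 4, 5:
  g  : -1  14  41  80  131
  Δ  : 15  27  39  51
  Δ^2: 12  12  12
  Δ^3: 0  0
  Δ^4: 0
The second differences are constant (12) and nonzero, while all higher differences vanish, so the minimal degree is 2.

2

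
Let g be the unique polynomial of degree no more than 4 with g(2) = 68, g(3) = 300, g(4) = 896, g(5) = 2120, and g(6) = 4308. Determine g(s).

g(s) = 3s^4 + 2s^3 - s^2 + 4s

Using the Lagrange interpolation formula with nodes 2, 3, 4, 5, 6:
  L_0(s) = (s - 3)(s - 4)(s - 5)(s - 6) / 24
  L_1(s) = (s - 2)(s - 4)(s - 5)(s - 6) / -6
  L_2(s) = (s - 2)(s - 3)(s - 5)(s - 6) / 4
  L_3(s) = (s - 2)(s - 3)(s - 4)(s - 6) / -6
  L_4(s) = (s - 2)(s - 3)(s - 4)(s - 5) / 24
Then g(s) = 68·L_0(s) + 300·L_1(s) + 896·L_2(s) + 2120·L_3(s) + 4308·L_4(s).
Expanding and collecting terms gives g(s) = 3s⁴ + 2s³ - s² + 4s.
Check: g(3) = 300. ✓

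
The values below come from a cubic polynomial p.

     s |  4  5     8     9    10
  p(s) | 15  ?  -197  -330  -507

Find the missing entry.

-2

The 4 known points determine the degree-3 polynomial uniquely.
Write p(s) = as^3 + bs^2 + cs + d. Substituting each data point gives a linear system:
  64a + 16b + 4c + d = 15
  512a + 64b + 8c + d = -197
  729a + 81b + 9c + d = -330
  1000a + 100b + 10c + d = -507
Solving the system yields a = -1, b = 5, c = -1, d = 3.
So p(s) = -s³ + 5s² - s + 3.
Then p(5) = -2.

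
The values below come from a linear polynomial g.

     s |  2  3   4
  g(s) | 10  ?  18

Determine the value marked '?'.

14

The 2 known points determine the degree-1 polynomial uniquely.
Write g(s) = as + b. Substituting each data point gives a linear system:
  2a + b = 10
  4a + b = 18
Solving the system yields a = 4, b = 2.
So g(s) = 4s + 2.
Then g(3) = 14.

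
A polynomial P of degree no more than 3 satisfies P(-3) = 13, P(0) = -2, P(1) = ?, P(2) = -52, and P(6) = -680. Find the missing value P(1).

-15

The 4 known points determine the degree-3 polynomial uniquely.
Write P(t) = at^3 + bt^2 + ct + d. Substituting each data point gives a linear system:
  -27a + 9b - 3c + d = 13
  d = -2
  8a + 4b + 2c + d = -52
  216a + 36b + 6c + d = -680
Solving the system yields a = -2, b = -6, c = -5, d = -2.
So P(t) = -2t^3 - 6t^2 - 5t - 2.
Then P(1) = -15.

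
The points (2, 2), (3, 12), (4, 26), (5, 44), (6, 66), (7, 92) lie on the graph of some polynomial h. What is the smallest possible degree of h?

2

Forward differences of the values at s = 2, 3, 4, 5, 6, 7:
  h  : 2  12  26  44  66  92
  Δ  : 10  14  18  22  26
  Δ^2: 4  4  4  4
  Δ^3: 0  0  0
  Δ^4: 0  0
  Δ^5: 0
The second differences are constant (4) and nonzero, while all higher differences vanish, so the minimal degree is 2.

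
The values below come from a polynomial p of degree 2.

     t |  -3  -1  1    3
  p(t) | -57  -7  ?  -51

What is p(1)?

-5

On equispaced nodes a degree-2 polynomial has vanishing third forward difference, so
  - p(-3) + 3·p(-1) - 3·p(1) + p(3) = 0.
Substituting the known values and solving for p(1):
  -3·p(1) = 15
  p(1) = -5.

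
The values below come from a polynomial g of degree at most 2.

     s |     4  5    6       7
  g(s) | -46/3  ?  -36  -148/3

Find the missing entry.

-74/3

The 3 known points determine the degree-2 polynomial uniquely.
Write g(s) = as^2 + bs + c. Substituting each data point gives a linear system:
  16a + 4b + c = -46/3
  36a + 6b + c = -36
  49a + 7b + c = -148/3
Solving the system yields a = -1, b = -1/3, c = 2.
So g(s) = -s^2 - (1/3)s + 2.
Then g(5) = -74/3.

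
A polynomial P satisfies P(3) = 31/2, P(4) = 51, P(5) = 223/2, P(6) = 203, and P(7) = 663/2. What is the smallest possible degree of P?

Forward differences of the values at u = 3, 4, 5, 6, 7:
  P  : 31/2  51  223/2  203  663/2
  Δ  : 71/2  121/2  183/2  257/2
  Δ^2: 25  31  37
  Δ^3: 6  6
  Δ^4: 0
The third differences are constant (6) and nonzero, while all higher differences vanish, so the minimal degree is 3.

3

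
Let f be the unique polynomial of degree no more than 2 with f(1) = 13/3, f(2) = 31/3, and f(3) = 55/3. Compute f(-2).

Forward differences of the values at n = 1, 2, 3:
  f  : 13/3  31/3  55/3
  Δ  : 6  8
  Δ^2: 2
The second differences are constant, confirming degree 2.
Interpolating (Newton forward form) and evaluating at n = -2 gives f(-2) = -5/3.

-5/3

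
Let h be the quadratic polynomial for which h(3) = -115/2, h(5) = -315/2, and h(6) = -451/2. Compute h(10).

-1235/2

Write h(n) = an^2 + bn + c. Substituting each data point gives a linear system:
  9a + 3b + c = -115/2
  25a + 5b + c = -315/2
  36a + 6b + c = -451/2
Solving the system yields a = -6, b = -2, c = 5/2.
So h(n) = -6n^2 - 2n + 5/2.
Then h(10) = -1235/2.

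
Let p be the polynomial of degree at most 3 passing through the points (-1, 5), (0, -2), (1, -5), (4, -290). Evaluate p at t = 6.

Using the Lagrange interpolation formula with nodes -1, 0, 1, 4:
  L_0(t) = t(t - 1)(t - 4) / -10
  L_1(t) = (t + 1)(t - 1)(t - 4) / 4
  L_2(t) = (t + 1)t(t - 4) / -6
  L_3(t) = (t + 1)t(t - 1) / 60
Then p(t) = 5·L_0(t) - 2·L_1(t) - 5·L_2(t) - 290·L_3(t).
Expanding and collecting terms gives p(t) = -5t^3 + 2t^2 - 2.
Evaluating at t = 6: p(6) = -1010.

-1010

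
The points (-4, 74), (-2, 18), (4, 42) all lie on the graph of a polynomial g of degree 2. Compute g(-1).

2

Using the Lagrange interpolation formula with nodes -4, -2, 4:
  L_0(x) = (x + 2)(x - 4) / 16
  L_1(x) = (x + 4)(x - 4) / -12
  L_2(x) = (x + 4)(x + 2) / 48
Then g(x) = 74·L_0(x) + 18·L_1(x) + 42·L_2(x).
Expanding and collecting terms gives g(x) = 4x² - 4x - 6.
Evaluating at x = -1: g(-1) = 2.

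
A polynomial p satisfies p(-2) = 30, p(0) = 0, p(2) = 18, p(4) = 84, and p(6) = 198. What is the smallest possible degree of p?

2

Forward differences of the values at s = -2, 0, 2, 4, 6:
  p  : 30  0  18  84  198
  Δ  : -30  18  66  114
  Δ^2: 48  48  48
  Δ^3: 0  0
  Δ^4: 0
The second differences are constant (48) and nonzero, while all higher differences vanish, so the minimal degree is 2.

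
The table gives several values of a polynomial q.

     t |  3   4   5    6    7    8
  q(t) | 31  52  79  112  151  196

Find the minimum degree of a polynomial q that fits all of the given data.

Forward differences of the values at t = 3, 4, 5, 6, 7, 8:
  q  : 31  52  79  112  151  196
  Δ  : 21  27  33  39  45
  Δ^2: 6  6  6  6
  Δ^3: 0  0  0
  Δ^4: 0  0
  Δ^5: 0
The second differences are constant (6) and nonzero, while all higher differences vanish, so the minimal degree is 2.

2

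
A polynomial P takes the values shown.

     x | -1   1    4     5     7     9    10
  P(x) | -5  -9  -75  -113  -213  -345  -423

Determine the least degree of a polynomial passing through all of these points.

2

Divided differences on the nodes -1, 1, 4, 5, 7, 9, 10:
  order 0: -5  -9  -75  -113  -213  -345  -423
  order 1: -2  -22  -38  -50  -66  -78
  order 2: -4  -4  -4  -4  -4
  order 3: 0  0  0  0
  order 4: 0  0  0
  order 5: 0  0
  order 6: 0
The order-2 divided differences are all -4 (nonzero) and every higher order vanishes, so the data lies on a polynomial of degree exactly 2.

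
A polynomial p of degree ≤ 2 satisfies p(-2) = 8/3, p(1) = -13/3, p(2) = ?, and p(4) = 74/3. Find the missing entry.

The 3 known points determine the degree-2 polynomial uniquely.
Write p(x) = ax^2 + bx + c. Substituting each data point gives a linear system:
  4a - 2b + c = 8/3
  a + b + c = -13/3
  16a + 4b + c = 74/3
Solving the system yields a = 2, b = -1/3, c = -6.
So p(x) = 2x² - (1/3)x - 6.
Then p(2) = 4/3.

4/3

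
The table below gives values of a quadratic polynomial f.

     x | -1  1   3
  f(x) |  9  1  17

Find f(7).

Forward differences of the values at x = -1, 1, 3:
  f  : 9  1  17
  Δ  : -8  16
  Δ^2: 24
The second differences are constant, confirming degree 2.
Interpolating (Newton forward form) and evaluating at x = 7 gives f(7) = 121.

121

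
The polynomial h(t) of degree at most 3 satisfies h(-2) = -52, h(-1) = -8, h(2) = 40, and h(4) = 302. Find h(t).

Using the Lagrange interpolation formula with nodes -2, -1, 2, 4:
  L_0(t) = (t + 1)(t - 2)(t - 4) / -24
  L_1(t) = (t + 2)(t - 2)(t - 4) / 15
  L_2(t) = (t + 2)(t + 1)(t - 4) / -24
  L_3(t) = (t + 2)(t + 1)(t - 2) / 60
Then h(t) = -52·L_0(t) - 8·L_1(t) + 40·L_2(t) + 302·L_3(t).
Expanding and collecting terms gives h(t) = 5t^3 - 2t^2 + 3t + 2.
Check: h(-1) = -8. ✓

h(t) = 5t^3 - 2t^2 + 3t + 2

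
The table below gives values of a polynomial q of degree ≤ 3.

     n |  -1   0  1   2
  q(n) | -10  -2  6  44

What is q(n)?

Using the Lagrange interpolation formula with nodes -1, 0, 1, 2:
  L_0(n) = n(n - 1)(n - 2) / -6
  L_1(n) = (n + 1)(n - 1)(n - 2) / 2
  L_2(n) = (n + 1)n(n - 2) / -2
  L_3(n) = (n + 1)n(n - 1) / 6
Then q(n) = -10·L_0(n) - 2·L_1(n) + 6·L_2(n) + 44·L_3(n).
Expanding and collecting terms gives q(n) = 5n^3 + 3n - 2.
Check: q(1) = 6. ✓

q(n) = 5n^3 + 3n - 2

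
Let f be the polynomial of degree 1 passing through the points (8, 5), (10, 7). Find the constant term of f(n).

-3

Write f(n) = an + b. Substituting each data point gives a linear system:
  8a + b = 5
  10a + b = 7
Solving the system yields a = 1, b = -3.
So f(n) = n - 3.
The constant term is -3.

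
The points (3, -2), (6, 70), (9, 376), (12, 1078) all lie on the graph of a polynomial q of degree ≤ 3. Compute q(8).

Forward differences of the values at s = 3, 6, 9, 12:
  q  : -2  70  376  1078
  Δ  : 72  306  702
  Δ^2: 234  396
  Δ^3: 162
The third differences are constant, confirming degree 3.
Interpolating (Newton forward form) and evaluating at s = 8 gives q(8) = 238.

238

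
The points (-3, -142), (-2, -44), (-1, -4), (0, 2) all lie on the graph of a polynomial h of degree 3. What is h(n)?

Write h(n) = an^3 + bn^2 + cn + d. Substituting each data point gives a linear system:
  -27a + 9b - 3c + d = -142
  -8a + 4b - 2c + d = -44
  -a + b - c + d = -4
  d = 2
Solving the system yields a = 4, b = -5, c = -3, d = 2.
So h(n) = 4n^3 - 5n^2 - 3n + 2.
Check: h(-2) = -44. ✓

h(n) = 4n^3 - 5n^2 - 3n + 2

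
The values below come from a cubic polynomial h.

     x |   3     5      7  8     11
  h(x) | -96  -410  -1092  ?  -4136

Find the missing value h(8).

The 4 known points determine the degree-3 polynomial uniquely.
Write h(x) = ax^3 + bx^2 + cx + d. Substituting each data point gives a linear system:
  27a + 9b + 3c + d = -96
  125a + 25b + 5c + d = -410
  343a + 49b + 7c + d = -1092
  1331a + 121b + 11c + d = -4136
Solving the system yields a = -3, b = -1, c = -2, d = 0.
So h(x) = -3x³ - x² - 2x.
Then h(8) = -1616.

-1616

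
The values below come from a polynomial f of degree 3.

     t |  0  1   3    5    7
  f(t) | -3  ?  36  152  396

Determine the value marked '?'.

The 4 known points determine the degree-3 polynomial uniquely.
Write f(t) = at^3 + bt^2 + ct + d. Substituting each data point gives a linear system:
  d = -3
  27a + 9b + 3c + d = 36
  125a + 25b + 5c + d = 152
  343a + 49b + 7c + d = 396
Solving the system yields a = 1, b = 1, c = 1, d = -3.
So f(t) = t^3 + t^2 + t - 3.
Then f(1) = 0.

0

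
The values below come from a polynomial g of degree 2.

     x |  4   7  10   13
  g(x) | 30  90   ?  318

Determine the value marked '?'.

186

On equispaced nodes a degree-2 polynomial has vanishing third forward difference, so
  - g(4) + 3·g(7) - 3·g(10) + g(13) = 0.
Substituting the known values and solving for g(10):
  -3·g(10) = -558
  g(10) = 186.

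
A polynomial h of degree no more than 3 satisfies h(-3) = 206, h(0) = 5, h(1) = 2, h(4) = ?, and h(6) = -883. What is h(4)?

The 4 known points determine the degree-3 polynomial uniquely.
Write h(u) = au^3 + bu^2 + cu + d. Substituting each data point gives a linear system:
  -27a + 9b - 3c + d = 206
  d = 5
  a + b + c + d = 2
  216a + 36b + 6c + d = -883
Solving the system yields a = -5, b = 6, c = -4, d = 5.
So h(u) = -5u^3 + 6u^2 - 4u + 5.
Then h(4) = -235.

-235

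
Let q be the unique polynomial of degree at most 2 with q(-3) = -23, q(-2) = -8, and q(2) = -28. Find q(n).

Write q(n) = an^2 + bn + c. Substituting each data point gives a linear system:
  9a - 3b + c = -23
  4a - 2b + c = -8
  4a + 2b + c = -28
Solving the system yields a = -4, b = -5, c = -2.
So q(n) = -4n² - 5n - 2.
Check: q(2) = -28. ✓

q(n) = -4n^2 - 5n - 2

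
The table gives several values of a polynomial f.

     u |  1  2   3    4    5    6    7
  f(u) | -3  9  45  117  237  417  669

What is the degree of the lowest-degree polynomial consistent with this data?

3

Forward differences of the values at u = 1, 2, 3, 4, 5, 6, 7:
  f  : -3  9  45  117  237  417  669
  Δ  : 12  36  72  120  180  252
  Δ^2: 24  36  48  60  72
  Δ^3: 12  12  12  12
  Δ^4: 0  0  0
  Δ^5: 0  0
  Δ^6: 0
The third differences are constant (12) and nonzero, while all higher differences vanish, so the minimal degree is 3.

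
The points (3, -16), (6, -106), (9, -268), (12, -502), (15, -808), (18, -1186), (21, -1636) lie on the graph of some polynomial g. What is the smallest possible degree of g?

2

Forward differences of the values at x = 3, 6, 9, 12, 15, 18, 21:
  g  : -16  -106  -268  -502  -808  -1186  -1636
  Δ  : -90  -162  -234  -306  -378  -450
  Δ^2: -72  -72  -72  -72  -72
  Δ^3: 0  0  0  0
  Δ^4: 0  0  0
  Δ^5: 0  0
  Δ^6: 0
The second differences are constant (-72) and nonzero, while all higher differences vanish, so the minimal degree is 2.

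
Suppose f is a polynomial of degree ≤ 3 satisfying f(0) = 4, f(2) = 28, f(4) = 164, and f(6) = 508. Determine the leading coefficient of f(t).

Write f(t) = at^3 + bt^2 + ct + d. Substituting each data point gives a linear system:
  d = 4
  8a + 4b + 2c + d = 28
  64a + 16b + 4c + d = 164
  216a + 36b + 6c + d = 508
Solving the system yields a = 2, b = 2, c = 0, d = 4.
So f(t) = 2t^3 + 2t^2 + 4.
The leading coefficient is 2.

2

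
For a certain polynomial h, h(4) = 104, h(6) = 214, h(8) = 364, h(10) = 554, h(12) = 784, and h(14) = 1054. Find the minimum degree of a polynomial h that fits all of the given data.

Forward differences of the values at t = 4, 6, 8, 10, 12, 14:
  h  : 104  214  364  554  784  1054
  Δ  : 110  150  190  230  270
  Δ^2: 40  40  40  40
  Δ^3: 0  0  0
  Δ^4: 0  0
  Δ^5: 0
The second differences are constant (40) and nonzero, while all higher differences vanish, so the minimal degree is 2.

2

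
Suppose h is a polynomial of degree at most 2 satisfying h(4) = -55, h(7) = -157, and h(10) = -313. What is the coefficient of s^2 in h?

Write h(s) = as^2 + bs + c. Substituting each data point gives a linear system:
  16a + 4b + c = -55
  49a + 7b + c = -157
  100a + 10b + c = -313
Solving the system yields a = -3, b = -1, c = -3.
So h(s) = -3s^2 - s - 3.
The leading coefficient is -3.

-3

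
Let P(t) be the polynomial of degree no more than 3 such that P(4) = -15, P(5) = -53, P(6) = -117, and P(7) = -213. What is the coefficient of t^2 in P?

2

Write P(t) = at^3 + bt^2 + ct + d. Substituting each data point gives a linear system:
  64a + 16b + 4c + d = -15
  125a + 25b + 5c + d = -53
  216a + 36b + 6c + d = -117
  343a + 49b + 7c + d = -213
Solving the system yields a = -1, b = 2, c = 5, d = -3.
So P(t) = -t^3 + 2t^2 + 5t - 3.
The coefficient of t^2 is 2.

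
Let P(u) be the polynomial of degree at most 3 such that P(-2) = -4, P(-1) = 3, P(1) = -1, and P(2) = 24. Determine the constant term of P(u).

-2

Write P(u) = au^3 + bu^2 + cu + d. Substituting each data point gives a linear system:
  -8a + 4b - 2c + d = -4
  -a + b - c + d = 3
  a + b + c + d = -1
  8a + 4b + 2c + d = 24
Solving the system yields a = 3, b = 3, c = -5, d = -2.
So P(u) = 3u³ + 3u² - 5u - 2.
The constant term is -2.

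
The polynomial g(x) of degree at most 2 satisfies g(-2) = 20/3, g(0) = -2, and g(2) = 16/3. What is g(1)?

-1/3

Forward differences of the values at x = -2, 0, 2:
  g  : 20/3  -2  16/3
  Δ  : -26/3  22/3
  Δ^2: 16
The second differences are constant, confirming degree 2.
Interpolating (Newton forward form) and evaluating at x = 1 gives g(1) = -1/3.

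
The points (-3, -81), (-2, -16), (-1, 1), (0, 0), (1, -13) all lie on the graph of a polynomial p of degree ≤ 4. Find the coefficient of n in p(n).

Write p(n) = an^4 + bn^3 + cn^2 + dn + e. Substituting each data point gives a linear system:
  81a - 27b + 9c - 3d + e = -81
  16a - 8b + 4c - 2d + e = -16
  a - b + c - d + e = 1
  e = 0
  a + b + c + d + e = -13
Solving the system yields a = -1, b = -1, c = -5, d = -6, e = 0.
So p(n) = -n^4 - n^3 - 5n^2 - 6n.
The coefficient of n is -6.

-6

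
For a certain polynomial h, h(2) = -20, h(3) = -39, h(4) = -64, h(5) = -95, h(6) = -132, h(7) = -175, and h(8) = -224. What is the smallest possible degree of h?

2

Forward differences of the values at s = 2, 3, 4, 5, 6, 7, 8:
  h  : -20  -39  -64  -95  -132  -175  -224
  Δ  : -19  -25  -31  -37  -43  -49
  Δ^2: -6  -6  -6  -6  -6
  Δ^3: 0  0  0  0
  Δ^4: 0  0  0
  Δ^5: 0  0
  Δ^6: 0
The second differences are constant (-6) and nonzero, while all higher differences vanish, so the minimal degree is 2.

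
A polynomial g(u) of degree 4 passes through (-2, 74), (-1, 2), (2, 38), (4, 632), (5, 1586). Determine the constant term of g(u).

Write g(u) = au^4 + bu^3 + cu^2 + du + e. Substituting each data point gives a linear system:
  16a - 8b + 4c - 2d + e = 74
  a - b + c - d + e = 2
  16a + 8b + 4c + 2d + e = 38
  256a + 64b + 16c + 4d + e = 632
  625a + 125b + 25c + 5d + e = 1586
Solving the system yields a = 3, b = -3, c = 3, d = 3, e = -4.
So g(u) = 3u^4 - 3u^3 + 3u^2 + 3u - 4.
The constant term is -4.

-4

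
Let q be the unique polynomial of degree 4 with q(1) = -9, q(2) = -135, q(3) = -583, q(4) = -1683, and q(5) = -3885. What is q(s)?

q(s) = -5s^4 - 5s^3 - 6s^2 + 2s + 5

Write q(s) = as^4 + bs^3 + cs^2 + ds + e. Substituting each data point gives a linear system:
  a + b + c + d + e = -9
  16a + 8b + 4c + 2d + e = -135
  81a + 27b + 9c + 3d + e = -583
  256a + 64b + 16c + 4d + e = -1683
  625a + 125b + 25c + 5d + e = -3885
Solving the system yields a = -5, b = -5, c = -6, d = 2, e = 5.
So q(s) = -5s^4 - 5s^3 - 6s^2 + 2s + 5.
Check: q(1) = -9. ✓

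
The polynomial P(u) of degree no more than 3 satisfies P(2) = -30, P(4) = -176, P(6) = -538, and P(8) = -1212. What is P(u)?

P(u) = -2u^3 - 3u^2 + u - 4

Using the Lagrange interpolation formula with nodes 2, 4, 6, 8:
  L_0(u) = (u - 4)(u - 6)(u - 8) / -48
  L_1(u) = (u - 2)(u - 6)(u - 8) / 16
  L_2(u) = (u - 2)(u - 4)(u - 8) / -16
  L_3(u) = (u - 2)(u - 4)(u - 6) / 48
Then P(u) = -30·L_0(u) - 176·L_1(u) - 538·L_2(u) - 1212·L_3(u).
Expanding and collecting terms gives P(u) = -2u³ - 3u² + u - 4.
Check: P(2) = -30. ✓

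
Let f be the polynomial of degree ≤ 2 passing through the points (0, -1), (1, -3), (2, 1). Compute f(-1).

Write f(u) = au^2 + bu + c. Substituting each data point gives a linear system:
  c = -1
  a + b + c = -3
  4a + 2b + c = 1
Solving the system yields a = 3, b = -5, c = -1.
So f(u) = 3u^2 - 5u - 1.
Then f(-1) = 7.

7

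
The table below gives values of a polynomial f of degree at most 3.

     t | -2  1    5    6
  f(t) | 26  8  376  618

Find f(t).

f(t) = 2t^3 + 6t^2 - 6t + 6

Write f(t) = at^3 + bt^2 + ct + d. Substituting each data point gives a linear system:
  -8a + 4b - 2c + d = 26
  a + b + c + d = 8
  125a + 25b + 5c + d = 376
  216a + 36b + 6c + d = 618
Solving the system yields a = 2, b = 6, c = -6, d = 6.
So f(t) = 2t³ + 6t² - 6t + 6.
Check: f(6) = 618. ✓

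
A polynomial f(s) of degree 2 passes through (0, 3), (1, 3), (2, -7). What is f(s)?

Write f(s) = as^2 + bs + c. Substituting each data point gives a linear system:
  c = 3
  a + b + c = 3
  4a + 2b + c = -7
Solving the system yields a = -5, b = 5, c = 3.
So f(s) = -5s^2 + 5s + 3.
Check: f(0) = 3. ✓

f(s) = -5s^2 + 5s + 3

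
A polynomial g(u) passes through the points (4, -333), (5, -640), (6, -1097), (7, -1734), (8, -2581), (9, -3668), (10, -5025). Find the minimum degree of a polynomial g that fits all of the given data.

Forward differences of the values at u = 4, 5, 6, 7, 8, 9, 10:
  g  : -333  -640  -1097  -1734  -2581  -3668  -5025
  Δ  : -307  -457  -637  -847  -1087  -1357
  Δ^2: -150  -180  -210  -240  -270
  Δ^3: -30  -30  -30  -30
  Δ^4: 0  0  0
  Δ^5: 0  0
  Δ^6: 0
The third differences are constant (-30) and nonzero, while all higher differences vanish, so the minimal degree is 3.

3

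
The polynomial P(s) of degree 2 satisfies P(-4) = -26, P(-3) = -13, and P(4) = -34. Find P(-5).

Write P(s) = as^2 + bs + c. Substituting each data point gives a linear system:
  16a - 4b + c = -26
  9a - 3b + c = -13
  16a + 4b + c = -34
Solving the system yields a = -2, b = -1, c = 2.
So P(s) = -2s^2 - s + 2.
Then P(-5) = -43.

-43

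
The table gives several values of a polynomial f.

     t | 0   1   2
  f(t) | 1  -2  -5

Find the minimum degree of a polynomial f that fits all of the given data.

Forward differences of the values at t = 0, 1, 2:
  f  : 1  -2  -5
  Δ  : -3  -3
  Δ^2: 0
The first differences are constant (-3) and nonzero, while all higher differences vanish, so the minimal degree is 1.

1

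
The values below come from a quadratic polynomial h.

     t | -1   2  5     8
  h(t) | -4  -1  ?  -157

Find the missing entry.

-52

On equispaced nodes a degree-2 polynomial has vanishing third forward difference, so
  - h(-1) + 3·h(2) - 3·h(5) + h(8) = 0.
Substituting the known values and solving for h(5):
  -3·h(5) = 156
  h(5) = -52.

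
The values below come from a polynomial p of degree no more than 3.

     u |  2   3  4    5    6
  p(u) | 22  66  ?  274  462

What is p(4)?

146

On equispaced nodes a degree-3 polynomial has vanishing fourth forward difference, so
  p(2) - 4·p(3) + 6·p(4) - 4·p(5) + p(6) = 0.
Substituting the known values and solving for p(4):
  6·p(4) = 876
  p(4) = 146.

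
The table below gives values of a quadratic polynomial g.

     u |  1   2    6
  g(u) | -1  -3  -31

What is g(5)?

Using the Lagrange interpolation formula with nodes 1, 2, 6:
  L_0(u) = (u - 2)(u - 6) / 5
  L_1(u) = (u - 1)(u - 6) / -4
  L_2(u) = (u - 1)(u - 2) / 20
Then g(u) = -1·L_0(u) - 3·L_1(u) - 31·L_2(u).
Expanding and collecting terms gives g(u) = -u^2 + u - 1.
Evaluating at u = 5: g(5) = -21.

-21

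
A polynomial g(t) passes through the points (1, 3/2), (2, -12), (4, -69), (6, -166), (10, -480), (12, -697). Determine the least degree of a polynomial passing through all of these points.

Divided differences on the nodes 1, 2, 4, 6, 10, 12:
  order 0: 3/2  -12  -69  -166  -480  -697
  order 1: -27/2  -57/2  -97/2  -157/2  -217/2
  order 2: -5  -5  -5  -5
  order 3: 0  0  0
  order 4: 0  0
  order 5: 0
The order-2 divided differences are all -5 (nonzero) and every higher order vanishes, so the data lies on a polynomial of degree exactly 2.

2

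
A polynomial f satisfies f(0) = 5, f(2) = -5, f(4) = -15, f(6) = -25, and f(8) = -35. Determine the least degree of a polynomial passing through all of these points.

Forward differences of the values at s = 0, 2, 4, 6, 8:
  f  : 5  -5  -15  -25  -35
  Δ  : -10  -10  -10  -10
  Δ^2: 0  0  0
  Δ^3: 0  0
  Δ^4: 0
The first differences are constant (-10) and nonzero, while all higher differences vanish, so the minimal degree is 1.

1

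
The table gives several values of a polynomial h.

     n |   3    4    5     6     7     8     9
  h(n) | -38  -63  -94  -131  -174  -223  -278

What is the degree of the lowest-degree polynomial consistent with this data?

2

Forward differences of the values at n = 3, 4, 5, 6, 7, 8, 9:
  h  : -38  -63  -94  -131  -174  -223  -278
  Δ  : -25  -31  -37  -43  -49  -55
  Δ^2: -6  -6  -6  -6  -6
  Δ^3: 0  0  0  0
  Δ^4: 0  0  0
  Δ^5: 0  0
  Δ^6: 0
The second differences are constant (-6) and nonzero, while all higher differences vanish, so the minimal degree is 2.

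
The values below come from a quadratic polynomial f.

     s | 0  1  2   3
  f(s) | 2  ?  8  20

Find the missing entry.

On equispaced nodes a degree-2 polynomial has vanishing third forward difference, so
  - f(0) + 3·f(1) - 3·f(2) + f(3) = 0.
Substituting the known values and solving for f(1):
  3·f(1) = 6
  f(1) = 2.

2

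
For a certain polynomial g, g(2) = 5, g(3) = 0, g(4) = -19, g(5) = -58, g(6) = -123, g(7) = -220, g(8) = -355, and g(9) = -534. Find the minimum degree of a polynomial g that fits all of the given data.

Forward differences of the values at s = 2, 3, 4, 5, 6, 7, 8, 9:
  g  : 5  0  -19  -58  -123  -220  -355  -534
  Δ  : -5  -19  -39  -65  -97  -135  -179
  Δ^2: -14  -20  -26  -32  -38  -44
  Δ^3: -6  -6  -6  -6  -6
  Δ^4: 0  0  0  0
  Δ^5: 0  0  0
  Δ^6: 0  0
  Δ^7: 0
The third differences are constant (-6) and nonzero, while all higher differences vanish, so the minimal degree is 3.

3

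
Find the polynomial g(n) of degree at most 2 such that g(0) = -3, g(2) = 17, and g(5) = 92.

Write g(n) = an^2 + bn + c. Substituting each data point gives a linear system:
  c = -3
  4a + 2b + c = 17
  25a + 5b + c = 92
Solving the system yields a = 3, b = 4, c = -3.
So g(n) = 3n² + 4n - 3.
Check: g(5) = 92. ✓

g(n) = 3n^2 + 4n - 3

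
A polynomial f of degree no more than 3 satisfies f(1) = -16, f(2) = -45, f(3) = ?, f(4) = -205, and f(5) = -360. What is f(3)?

The 4 known points determine the degree-3 polynomial uniquely.
Write f(n) = an^3 + bn^2 + cn + d. Substituting each data point gives a linear system:
  a + b + c + d = -16
  8a + 4b + 2c + d = -45
  64a + 16b + 4c + d = -205
  125a + 25b + 5c + d = -360
Solving the system yields a = -2, b = -3, c = -6, d = -5.
So f(n) = -2n³ - 3n² - 6n - 5.
Then f(3) = -104.

-104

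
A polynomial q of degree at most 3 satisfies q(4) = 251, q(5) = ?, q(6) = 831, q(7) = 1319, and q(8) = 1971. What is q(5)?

On equispaced nodes a degree-3 polynomial has vanishing fourth forward difference, so
  q(4) - 4·q(5) + 6·q(6) - 4·q(7) + q(8) = 0.
Substituting the known values and solving for q(5):
  -4·q(5) = -1932
  q(5) = 483.

483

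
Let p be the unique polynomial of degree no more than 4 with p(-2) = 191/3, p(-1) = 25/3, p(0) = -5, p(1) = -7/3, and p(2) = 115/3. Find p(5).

Write p(u) = au^4 + bu^3 + cu^2 + du + e. Substituting each data point gives a linear system:
  16a - 8b + 4c - 2d + e = 191/3
  a - b + c - d + e = 25/3
  e = -5
  a + b + c + d + e = -7/3
  16a + 8b + 4c + 2d + e = 115/3
Solving the system yields a = 2, b = -1/3, c = 6, d = -5, e = -5.
So p(u) = 2u^4 - (1/3)u^3 + 6u^2 - 5u - 5.
Then p(5) = 3985/3.

3985/3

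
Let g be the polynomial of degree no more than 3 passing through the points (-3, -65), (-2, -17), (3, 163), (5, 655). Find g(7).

Write g(n) = an^3 + bn^2 + cn + d. Substituting each data point gives a linear system:
  -27a + 9b - 3c + d = -65
  -8a + 4b - 2c + d = -17
  27a + 9b + 3c + d = 163
  125a + 25b + 5c + d = 655
Solving the system yields a = 4, b = 6, c = 2, d = -5.
So g(n) = 4n^3 + 6n^2 + 2n - 5.
Then g(7) = 1675.

1675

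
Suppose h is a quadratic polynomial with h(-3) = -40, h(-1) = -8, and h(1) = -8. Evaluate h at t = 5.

Write h(t) = at^2 + bt + c. Substituting each data point gives a linear system:
  9a - 3b + c = -40
  a - b + c = -8
  a + b + c = -8
Solving the system yields a = -4, b = 0, c = -4.
So h(t) = -4t^2 - 4.
Then h(5) = -104.

-104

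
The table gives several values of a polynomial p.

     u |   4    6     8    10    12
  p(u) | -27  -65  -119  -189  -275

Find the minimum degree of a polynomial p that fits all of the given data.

Forward differences of the values at u = 4, 6, 8, 10, 12:
  p  : -27  -65  -119  -189  -275
  Δ  : -38  -54  -70  -86
  Δ^2: -16  -16  -16
  Δ^3: 0  0
  Δ^4: 0
The second differences are constant (-16) and nonzero, while all higher differences vanish, so the minimal degree is 2.

2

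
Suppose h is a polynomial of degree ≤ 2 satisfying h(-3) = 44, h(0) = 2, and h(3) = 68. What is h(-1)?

4

Forward differences of the values at t = -3, 0, 3:
  h  : 44  2  68
  Δ  : -42  66
  Δ^2: 108
The second differences are constant, confirming degree 2.
Interpolating (Newton forward form) and evaluating at t = -1 gives h(-1) = 4.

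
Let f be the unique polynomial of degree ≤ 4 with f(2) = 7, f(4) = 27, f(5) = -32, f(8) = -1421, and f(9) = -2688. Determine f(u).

f(u) = -u^4 + 6u^3 - 6u^2 - 2u + 3

Write f(u) = au^4 + bu^3 + cu^2 + du + e. Substituting each data point gives a linear system:
  16a + 8b + 4c + 2d + e = 7
  256a + 64b + 16c + 4d + e = 27
  625a + 125b + 25c + 5d + e = -32
  4096a + 512b + 64c + 8d + e = -1421
  6561a + 729b + 81c + 9d + e = -2688
Solving the system yields a = -1, b = 6, c = -6, d = -2, e = 3.
So f(u) = -u^4 + 6u^3 - 6u^2 - 2u + 3.
Check: f(9) = -2688. ✓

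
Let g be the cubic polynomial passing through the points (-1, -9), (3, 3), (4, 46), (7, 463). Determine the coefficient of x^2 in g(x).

Write g(x) = ax^3 + bx^2 + cx + d. Substituting each data point gives a linear system:
  -a + b - c + d = -9
  27a + 9b + 3c + d = 3
  64a + 16b + 4c + d = 46
  343a + 49b + 7c + d = 463
Solving the system yields a = 2, b = -4, c = -3, d = -6.
So g(x) = 2x^3 - 4x^2 - 3x - 6.
The coefficient of x^2 is -4.

-4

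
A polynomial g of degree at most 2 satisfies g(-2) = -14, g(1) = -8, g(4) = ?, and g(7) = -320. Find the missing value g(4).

The 3 known points determine the degree-2 polynomial uniquely.
Write g(n) = an^2 + bn + c. Substituting each data point gives a linear system:
  4a - 2b + c = -14
  a + b + c = -8
  49a + 7b + c = -320
Solving the system yields a = -6, b = -4, c = 2.
So g(n) = -6n^2 - 4n + 2.
Then g(4) = -110.

-110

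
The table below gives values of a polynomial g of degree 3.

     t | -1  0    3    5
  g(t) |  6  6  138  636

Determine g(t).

Using the Lagrange interpolation formula with nodes -1, 0, 3, 5:
  L_0(t) = t(t - 3)(t - 5) / -24
  L_1(t) = (t + 1)(t - 3)(t - 5) / 15
  L_2(t) = (t + 1)t(t - 5) / -24
  L_3(t) = (t + 1)t(t - 3) / 60
Then g(t) = 6·L_0(t) + 6·L_1(t) + 138·L_2(t) + 636·L_3(t).
Expanding and collecting terms gives g(t) = 5t³ + t² - 4t + 6.
Check: g(3) = 138. ✓

g(t) = 5t^3 + t^2 - 4t + 6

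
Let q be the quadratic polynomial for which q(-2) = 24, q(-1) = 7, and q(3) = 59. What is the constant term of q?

2

Write q(s) = as^2 + bs + c. Substituting each data point gives a linear system:
  4a - 2b + c = 24
  a - b + c = 7
  9a + 3b + c = 59
Solving the system yields a = 6, b = 1, c = 2.
So q(s) = 6s^2 + s + 2.
The constant term is 2.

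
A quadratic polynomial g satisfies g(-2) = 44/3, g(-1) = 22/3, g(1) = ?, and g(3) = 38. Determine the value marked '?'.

The 3 known points determine the degree-2 polynomial uniquely.
Write g(s) = as^2 + bs + c. Substituting each data point gives a linear system:
  4a - 2b + c = 44/3
  a - b + c = 22/3
  9a + 3b + c = 38
Solving the system yields a = 3, b = 5/3, c = 6.
So g(s) = 3s^2 + (5/3)s + 6.
Then g(1) = 32/3.

32/3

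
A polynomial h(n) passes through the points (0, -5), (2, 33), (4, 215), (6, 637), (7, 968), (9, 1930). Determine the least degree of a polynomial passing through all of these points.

3

Divided differences on the nodes 0, 2, 4, 6, 7, 9:
  order 0: -5  33  215  637  968  1930
  order 1: 19  91  211  331  481
  order 2: 18  30  40  50
  order 3: 2  2  2
  order 4: 0  0
  order 5: 0
The order-3 divided differences are all 2 (nonzero) and every higher order vanishes, so the data lies on a polynomial of degree exactly 3.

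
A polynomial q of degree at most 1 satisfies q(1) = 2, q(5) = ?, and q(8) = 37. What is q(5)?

22

The 2 known points determine the degree-1 polynomial uniquely.
Write q(n) = an + b. Substituting each data point gives a linear system:
  a + b = 2
  8a + b = 37
Solving the system yields a = 5, b = -3.
So q(n) = 5n - 3.
Then q(5) = 22.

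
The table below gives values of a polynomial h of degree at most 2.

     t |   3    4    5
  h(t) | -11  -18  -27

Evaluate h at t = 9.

Using the Lagrange interpolation formula with nodes 3, 4, 5:
  L_0(t) = (t - 4)(t - 5) / 2
  L_1(t) = (t - 3)(t - 5) / -1
  L_2(t) = (t - 3)(t - 4) / 2
Then h(t) = -11·L_0(t) - 18·L_1(t) - 27·L_2(t).
Expanding and collecting terms gives h(t) = -t² - 2.
Evaluating at t = 9: h(9) = -83.

-83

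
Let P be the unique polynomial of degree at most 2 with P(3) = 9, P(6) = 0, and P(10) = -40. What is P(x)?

P(x) = -x^2 + 6x

Write P(x) = ax^2 + bx + c. Substituting each data point gives a linear system:
  9a + 3b + c = 9
  36a + 6b + c = 0
  100a + 10b + c = -40
Solving the system yields a = -1, b = 6, c = 0.
So P(x) = -x^2 + 6x.
Check: P(10) = -40. ✓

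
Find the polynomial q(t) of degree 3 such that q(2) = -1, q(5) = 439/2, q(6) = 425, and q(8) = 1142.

Write q(t) = at^3 + bt^2 + ct + d. Substituting each data point gives a linear system:
  8a + 4b + 2c + d = -1
  125a + 25b + 5c + d = 439/2
  216a + 36b + 6c + d = 425
  512a + 64b + 8c + d = 1142
Solving the system yields a = 3, b = -6, c = -3/2, d = 2.
So q(t) = 3t^3 - 6t^2 - (3/2)t + 2.
Check: q(2) = -1. ✓

q(t) = 3t^3 - 6t^2 - (3/2)t + 2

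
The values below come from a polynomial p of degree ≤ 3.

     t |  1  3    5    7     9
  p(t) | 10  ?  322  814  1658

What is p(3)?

86

The 4 known points determine the degree-3 polynomial uniquely.
Write p(t) = at^3 + bt^2 + ct + d. Substituting each data point gives a linear system:
  a + b + c + d = 10
  125a + 25b + 5c + d = 322
  343a + 49b + 7c + d = 814
  729a + 81b + 9c + d = 1658
Solving the system yields a = 2, b = 2, c = 4, d = 2.
So p(t) = 2t^3 + 2t^2 + 4t + 2.
Then p(3) = 86.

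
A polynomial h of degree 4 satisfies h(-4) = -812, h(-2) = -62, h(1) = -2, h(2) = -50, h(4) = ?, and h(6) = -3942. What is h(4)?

The 5 known points determine the degree-4 polynomial uniquely.
Write h(s) = as^4 + bs^3 + cs^2 + ds + e. Substituting each data point gives a linear system:
  256a - 64b + 16c - 4d + e = -812
  16a - 8b + 4c - 2d + e = -62
  a + b + c + d + e = -2
  16a + 8b + 4c + 2d + e = -50
  1296a + 216b + 36c + 6d + e = -3942
Solving the system yields a = -3, b = 0, c = -2, d = 3, e = 0.
So h(s) = -3s⁴ - 2s² + 3s.
Then h(4) = -788.

-788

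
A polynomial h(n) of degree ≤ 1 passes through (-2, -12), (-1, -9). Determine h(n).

Using the Lagrange interpolation formula with nodes -2, -1:
  L_0(n) = (n + 1) / -1
  L_1(n) = (n + 2) / 1
Then h(n) = -12·L_0(n) - 9·L_1(n).
Expanding and collecting terms gives h(n) = 3n - 6.
Check: h(-1) = -9. ✓

h(n) = 3n - 6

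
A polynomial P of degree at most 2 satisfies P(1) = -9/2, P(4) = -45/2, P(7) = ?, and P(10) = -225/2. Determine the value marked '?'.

-117/2

The 3 known points determine the degree-2 polynomial uniquely.
Write P(t) = at^2 + bt + c. Substituting each data point gives a linear system:
  a + b + c = -9/2
  16a + 4b + c = -45/2
  100a + 10b + c = -225/2
Solving the system yields a = -1, b = -1, c = -5/2.
So P(t) = -t^2 - t - 5/2.
Then P(7) = -117/2.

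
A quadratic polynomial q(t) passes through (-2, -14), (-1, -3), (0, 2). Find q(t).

Write q(t) = at^2 + bt + c. Substituting each data point gives a linear system:
  4a - 2b + c = -14
  a - b + c = -3
  c = 2
Solving the system yields a = -3, b = 2, c = 2.
So q(t) = -3t^2 + 2t + 2.
Check: q(-2) = -14. ✓

q(t) = -3t^2 + 2t + 2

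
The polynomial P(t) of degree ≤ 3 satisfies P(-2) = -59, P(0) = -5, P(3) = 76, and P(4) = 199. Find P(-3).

-158

Write P(t) = at^3 + bt^2 + ct + d. Substituting each data point gives a linear system:
  -8a + 4b - 2c + d = -59
  d = -5
  27a + 9b + 3c + d = 76
  64a + 16b + 4c + d = 199
Solving the system yields a = 4, b = -4, c = 3, d = -5.
So P(t) = 4t^3 - 4t^2 + 3t - 5.
Then P(-3) = -158.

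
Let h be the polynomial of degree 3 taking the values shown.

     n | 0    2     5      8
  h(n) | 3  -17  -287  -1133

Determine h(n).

Using the Lagrange interpolation formula with nodes 0, 2, 5, 8:
  L_0(n) = (n - 2)(n - 5)(n - 8) / -80
  L_1(n) = n(n - 5)(n - 8) / 36
  L_2(n) = n(n - 2)(n - 8) / -45
  L_3(n) = n(n - 2)(n - 5) / 144
Then h(n) = 3·L_0(n) - 17·L_1(n) - 287·L_2(n) - 1133·L_3(n).
Expanding and collecting terms gives h(n) = -2n^3 - 2n^2 + 2n + 3.
Check: h(5) = -287. ✓

h(n) = -2n^3 - 2n^2 + 2n + 3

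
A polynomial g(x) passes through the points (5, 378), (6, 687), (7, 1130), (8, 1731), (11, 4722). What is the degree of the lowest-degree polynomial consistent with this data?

3

Divided differences on the nodes 5, 6, 7, 8, 11:
  order 0: 378  687  1130  1731  4722
  order 1: 309  443  601  997
  order 2: 67  79  99
  order 3: 4  4
  order 4: 0
The order-3 divided differences are all 4 (nonzero) and every higher order vanishes, so the data lies on a polynomial of degree exactly 3.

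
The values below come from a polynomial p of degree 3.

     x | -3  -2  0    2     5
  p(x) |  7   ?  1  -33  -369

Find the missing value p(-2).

The 4 known points determine the degree-3 polynomial uniquely.
Write p(x) = ax^3 + bx^2 + cx + d. Substituting each data point gives a linear system:
  -27a + 9b - 3c + d = 7
  d = 1
  8a + 4b + 2c + d = -33
  125a + 25b + 5c + d = -369
Solving the system yields a = -2, b = -5, c = 1, d = 1.
So p(x) = -2x³ - 5x² + x + 1.
Then p(-2) = -5.

-5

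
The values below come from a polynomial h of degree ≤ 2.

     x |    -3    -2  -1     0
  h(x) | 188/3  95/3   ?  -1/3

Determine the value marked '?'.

On equispaced nodes a degree-2 polynomial has vanishing third forward difference, so
  - h(-3) + 3·h(-2) - 3·h(-1) + h(0) = 0.
Substituting the known values and solving for h(-1):
  -3·h(-1) = -32
  h(-1) = 32/3.

32/3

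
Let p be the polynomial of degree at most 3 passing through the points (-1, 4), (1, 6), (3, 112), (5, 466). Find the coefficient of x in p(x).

Write p(x) = ax^3 + bx^2 + cx + d. Substituting each data point gives a linear system:
  -a + b - c + d = 4
  a + b + c + d = 6
  27a + 9b + 3c + d = 112
  125a + 25b + 5c + d = 466
Solving the system yields a = 3, b = 4, c = -2, d = 1.
So p(x) = 3x^3 + 4x^2 - 2x + 1.
The coefficient of x is -2.

-2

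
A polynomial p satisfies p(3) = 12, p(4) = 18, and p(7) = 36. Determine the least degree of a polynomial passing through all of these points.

1

Divided differences on the nodes 3, 4, 7:
  order 0: 12  18  36
  order 1: 6  6
  order 2: 0
The order-1 divided differences are all 6 (nonzero) and every higher order vanishes, so the data lies on a polynomial of degree exactly 1.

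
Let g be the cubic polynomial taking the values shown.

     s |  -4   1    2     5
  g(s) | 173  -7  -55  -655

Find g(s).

g(s) = -4s^3 - 6s^2 - 2s + 5

Write g(s) = as^3 + bs^2 + cs + d. Substituting each data point gives a linear system:
  -64a + 16b - 4c + d = 173
  a + b + c + d = -7
  8a + 4b + 2c + d = -55
  125a + 25b + 5c + d = -655
Solving the system yields a = -4, b = -6, c = -2, d = 5.
So g(s) = -4s^3 - 6s^2 - 2s + 5.
Check: g(-4) = 173. ✓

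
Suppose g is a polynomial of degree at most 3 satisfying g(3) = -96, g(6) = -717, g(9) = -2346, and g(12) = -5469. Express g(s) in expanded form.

Write g(s) = as^3 + bs^2 + cs + d. Substituting each data point gives a linear system:
  27a + 9b + 3c + d = -96
  216a + 36b + 6c + d = -717
  729a + 81b + 9c + d = -2346
  1728a + 144b + 12c + d = -5469
Solving the system yields a = -3, b = -2, c = 0, d = 3.
So g(s) = -3s^3 - 2s^2 + 3.
Check: g(3) = -96. ✓

g(s) = -3s^3 - 2s^2 + 3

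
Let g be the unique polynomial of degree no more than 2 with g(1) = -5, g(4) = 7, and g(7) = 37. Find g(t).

Write g(t) = at^2 + bt + c. Substituting each data point gives a linear system:
  a + b + c = -5
  16a + 4b + c = 7
  49a + 7b + c = 37
Solving the system yields a = 1, b = -1, c = -5.
So g(t) = t² - t - 5.
Check: g(7) = 37. ✓

g(t) = t^2 - t - 5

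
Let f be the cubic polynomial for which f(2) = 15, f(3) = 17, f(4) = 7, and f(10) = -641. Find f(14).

Write f(n) = an^3 + bn^2 + cn + d. Substituting each data point gives a linear system:
  8a + 4b + 2c + d = 15
  27a + 9b + 3c + d = 17
  64a + 16b + 4c + d = 7
  1000a + 100b + 10c + d = -641
Solving the system yields a = -1, b = 3, c = 6, d = -1.
So f(n) = -n^3 + 3n^2 + 6n - 1.
Then f(14) = -2073.

-2073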